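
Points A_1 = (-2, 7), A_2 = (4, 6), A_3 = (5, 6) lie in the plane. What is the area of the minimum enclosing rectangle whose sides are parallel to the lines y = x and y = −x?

24

In coordinates u = x + y, v = x − y the rectangle is axis-aligned; the map (x,y)→(u,v) scales areas by 2.
u-values: 5, 10, 11; range = 11 − 5 = 6.
v-values: -9, -2, -1; range = -1 − (-9) = 8.
Area = (6 × 8) / 2 = 24.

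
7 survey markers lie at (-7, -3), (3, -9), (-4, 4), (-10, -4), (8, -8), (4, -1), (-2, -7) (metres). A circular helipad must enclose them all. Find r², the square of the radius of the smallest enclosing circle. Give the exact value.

4250/49

A smallest enclosing disk is always determined by at most three of the input points on its boundary.
The minimum enclosing circle is determined by three boundary points: (-4, 4), (-10, -4), (8, -8).
Their circumcentre is (-5/7, -33/7) with r² = 4250/49.
The farthest remaining point (-7, -3) is at distance² 2080/49 ≤ 4250/49.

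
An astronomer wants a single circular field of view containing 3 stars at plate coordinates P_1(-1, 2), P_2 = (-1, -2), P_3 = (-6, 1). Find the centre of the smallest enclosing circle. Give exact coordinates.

Side lengths²: P_1P_2² = 16, P_1P_3² = 26, P_2P_3² = 34.
Since P_2P_3² = 34 < 26 + 16 = 42, the triangle is acute, so the smallest enclosing circle is the circumcircle.
Circumcentre = (-3.2, 0), r² = 8.84.
Centre = (-3.2, 0).

(-3.2, 0)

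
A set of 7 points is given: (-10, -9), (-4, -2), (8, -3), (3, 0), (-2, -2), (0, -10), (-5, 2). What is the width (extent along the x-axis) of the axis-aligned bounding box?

max x = 8, min x = -10, so width = 18.

18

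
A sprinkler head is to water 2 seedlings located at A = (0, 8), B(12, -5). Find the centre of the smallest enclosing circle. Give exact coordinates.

The smallest circle enclosing two points has them as diameter endpoints.
Centre = midpoint = (6, 1.5); r² = |AB|²/4 = 313/4 = 78.25.
Centre = (6, 1.5).

(6, 1.5)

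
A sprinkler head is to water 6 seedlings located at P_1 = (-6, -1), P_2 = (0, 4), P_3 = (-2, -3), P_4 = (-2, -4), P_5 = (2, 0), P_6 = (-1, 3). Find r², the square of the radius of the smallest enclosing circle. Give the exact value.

The minimum enclosing circle is determined by three boundary points: P_1, P_2, P_4.
Their circumcentre is (-37/19, 9/38) with r² = 25925/1444.
The farthest remaining point P_5 is at distance² 22581/1444 ≤ 25925/1444.

25925/1444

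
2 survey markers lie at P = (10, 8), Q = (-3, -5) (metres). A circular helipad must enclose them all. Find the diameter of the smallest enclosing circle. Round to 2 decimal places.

18.38

The smallest circle enclosing two points has them as diameter endpoints.
Centre = midpoint = (3.5, 1.5); r² = |PQ|²/4 = 338/4 = 84.5.
Diameter = 2r = 2√(84.5) ≈ 18.38.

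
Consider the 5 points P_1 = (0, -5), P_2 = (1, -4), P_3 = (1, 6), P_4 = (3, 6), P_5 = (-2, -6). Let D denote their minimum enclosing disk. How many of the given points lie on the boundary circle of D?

The farthest pair is P_4–P_5 with squared distance 169. The circle on this segment as diameter has centre (0.5, 0) and r² = 169/4 = 42.25.
Check P_1: distance² to centre = 25.25 ≤ 42.25, so it lies inside.
All remaining points lie in this disk, and no smaller disk contains both endpoints, so this is the minimum enclosing circle.
The points at distance exactly r from the centre are P_4, P_5 — 2 points.

2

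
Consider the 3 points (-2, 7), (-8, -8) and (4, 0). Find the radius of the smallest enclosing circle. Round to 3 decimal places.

Call the three points A, B, C in the order given.
Side lengths²: AB² = 261, AC² = 85, BC² = 208.
Since AB² = 261 < 208 + 85 = 293, the triangle is acute, so the smallest enclosing circle is the circumcircle.
Circumcentre = (-45/11, -19/22), r² = 32045/484.
r = √(32045/484) ≈ 8.137.

8.137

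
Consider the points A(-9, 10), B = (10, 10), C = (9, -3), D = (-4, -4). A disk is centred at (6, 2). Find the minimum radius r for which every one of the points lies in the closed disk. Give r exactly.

The required radius is the distance from (6, 2) to the farthest point.
Squared distances: 289, 80, 34, 136.
Maximum is 289, attained at A.
r = √289 = 17.

17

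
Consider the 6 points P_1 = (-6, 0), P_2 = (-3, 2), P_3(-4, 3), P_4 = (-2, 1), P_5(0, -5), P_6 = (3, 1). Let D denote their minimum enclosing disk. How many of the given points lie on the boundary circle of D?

3

By Welzl's lemma the MEC is supported by two points (diametrically opposite) or three points (on a circumcircle).
The minimum enclosing circle is determined by three boundary points: P_1, P_5, P_6.
Their circumcentre is (-47/34, -19/34) with r² = 12505/578.
The farthest remaining point P_3 is at distance² 11281/578 ≤ 12505/578.
The points at distance exactly r from the centre are P_1, P_5, P_6 — 3 points.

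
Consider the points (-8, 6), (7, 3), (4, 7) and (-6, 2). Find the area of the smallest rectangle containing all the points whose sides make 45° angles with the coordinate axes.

135

In coordinates u = x + y, v = x − y the rectangle is axis-aligned; the map (x,y)→(u,v) scales areas by 2.
u-values: -2, 10, 11, -4; range = 11 − (-4) = 15.
v-values: -14, 4, -3, -8; range = 4 − (-14) = 18.
Area = (15 × 18) / 2 = 135.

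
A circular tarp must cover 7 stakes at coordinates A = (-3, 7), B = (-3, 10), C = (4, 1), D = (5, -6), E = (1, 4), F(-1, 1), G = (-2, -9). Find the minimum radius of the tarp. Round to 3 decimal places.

The minimum enclosing circle of a finite set is fixed by two of the points (as a diameter) or three (as a circumcircle).
The minimum enclosing circle is determined by three boundary points: B, D, G.
Their circumcentre is (-33/17, 9/17) with r² = 26245/289.
The farthest remaining point A is at distance² 12424/289 ≤ 26245/289.
r = √(26245/289) ≈ 9.530.

9.530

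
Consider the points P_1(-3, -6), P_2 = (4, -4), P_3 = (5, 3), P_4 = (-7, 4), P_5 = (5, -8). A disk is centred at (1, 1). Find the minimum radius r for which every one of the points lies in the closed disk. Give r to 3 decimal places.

The required radius is the distance from (1, 1) to the farthest point.
Squared distances: 65, 34, 20, 73, 97.
Maximum is 97, attained at P_5.
r = √97 ≈ 9.849.

9.849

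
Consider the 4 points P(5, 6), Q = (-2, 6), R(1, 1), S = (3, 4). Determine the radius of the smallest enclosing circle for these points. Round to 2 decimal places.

3.73

The minimum enclosing circle of a finite set is fixed by two of the points (as a diameter) or three (as a circumcircle).
The minimum enclosing circle is determined by three boundary points: P, Q, R.
Their circumcentre is (1.5, 4.7) with r² = 13.94.
The farthest remaining point S is at distance² 2.74 ≤ 13.94.
r = √(13.94) ≈ 3.73.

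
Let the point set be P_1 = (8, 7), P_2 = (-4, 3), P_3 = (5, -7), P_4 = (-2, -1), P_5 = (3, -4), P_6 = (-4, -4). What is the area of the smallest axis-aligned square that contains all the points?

The bounding box has width 12 and height 14.
An axis-aligned square enclosing the set must have side ≥ max(width, height).
So the minimum side is max(12, 14) = 14.
Area = 14² = 196.

196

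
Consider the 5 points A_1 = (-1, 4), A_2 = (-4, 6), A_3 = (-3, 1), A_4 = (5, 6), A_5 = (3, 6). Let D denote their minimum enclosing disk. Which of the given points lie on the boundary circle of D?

A smallest enclosing disk is always determined by at most three of the input points on its boundary.
The minimum enclosing circle is determined by three boundary points: A_2, A_3, A_4.
Their circumcentre is (0.5, 4.3) with r² = 23.14.
The farthest remaining point A_5 is at distance² 9.14 ≤ 23.14.
The points at distance exactly r from the centre are A_2, A_3, A_4 — 3 points.

A_2, A_3, A_4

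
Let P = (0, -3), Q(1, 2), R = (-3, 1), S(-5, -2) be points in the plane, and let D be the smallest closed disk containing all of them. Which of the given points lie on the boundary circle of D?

A smallest enclosing disk is always determined by at most three of the input points on its boundary.
The farthest pair is Q–S with squared distance 52. The circle on this segment as diameter has centre (-2, 0) and r² = 52/4 = 13.
Check P: distance² to centre = 13 ≤ 13, so it lies inside.
All remaining points lie in this disk, and no smaller disk contains both endpoints, so this is the minimum enclosing circle.
The points at distance exactly r from the centre are P, Q, S — 3 points.

P, Q, S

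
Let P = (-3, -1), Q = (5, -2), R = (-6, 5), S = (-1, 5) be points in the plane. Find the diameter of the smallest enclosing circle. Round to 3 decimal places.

The minimum enclosing circle of a finite set is fixed by two of the points (as a diameter) or three (as a circumcircle).
The farthest pair is Q–R with squared distance 170. The circle on this segment as diameter has centre (-0.5, 1.5) and r² = 170/4 = 42.5.
Check P: distance² to centre = 12.5 ≤ 42.5, so it lies inside.
All remaining points lie in this disk, and no smaller disk contains both endpoints, so this is the minimum enclosing circle.
Diameter = 2r = 2√(42.5) ≈ 13.038.

13.038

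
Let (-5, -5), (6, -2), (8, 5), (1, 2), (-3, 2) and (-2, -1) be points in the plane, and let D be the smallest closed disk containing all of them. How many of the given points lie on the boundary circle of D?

The minimum enclosing circle of a finite set is fixed by two of the points (as a diameter) or three (as a circumcircle).
The farthest pair is (-5, -5)–(8, 5) with squared distance 269. The circle on this segment as diameter has centre (1.5, 0) and r² = 269/4 = 67.25.
Check (6, -2): distance² to centre = 24.25 ≤ 67.25, so it lies inside.
All remaining points lie in this disk, and no smaller disk contains both endpoints, so this is the minimum enclosing circle.
The points at distance exactly r from the centre are (-5, -5), (8, 5) — 2 points.

2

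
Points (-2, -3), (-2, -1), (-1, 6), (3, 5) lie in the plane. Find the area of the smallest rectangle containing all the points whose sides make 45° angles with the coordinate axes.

52

In coordinates u = x + y, v = x − y the rectangle is axis-aligned; the map (x,y)→(u,v) scales areas by 2.
u-values: -5, -3, 5, 8; range = 8 − (-5) = 13.
v-values: 1, -1, -7, -2; range = 1 − (-7) = 8.
Area = (13 × 8) / 2 = 52.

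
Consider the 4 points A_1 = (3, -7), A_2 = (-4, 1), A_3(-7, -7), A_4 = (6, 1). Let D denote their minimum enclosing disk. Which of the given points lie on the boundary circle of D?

A_3, A_4

The minimum enclosing circle of a finite set is fixed by two of the points (as a diameter) or three (as a circumcircle).
The farthest pair is A_3–A_4 with squared distance 233. The circle on this segment as diameter has centre (-0.5, -3) and r² = 233/4 = 58.25.
Check A_1: distance² to centre = 28.25 ≤ 58.25, so it lies inside.
All remaining points lie in this disk, and no smaller disk contains both endpoints, so this is the minimum enclosing circle.
The points at distance exactly r from the centre are A_3, A_4 — 2 points.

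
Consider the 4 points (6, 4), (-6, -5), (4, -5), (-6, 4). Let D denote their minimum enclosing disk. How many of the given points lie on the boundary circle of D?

3

By Welzl's lemma the MEC is supported by two points (diametrically opposite) or three points (on a circumcircle).
The farthest pair is (6, 4)–(-6, -5) with squared distance 225. The circle on this segment as diameter has centre (0, -0.5) and r² = 225/4 = 56.25.
Check (4, -5): distance² to centre = 36.25 ≤ 56.25, so it lies inside.
All remaining points lie in this disk, and no smaller disk contains both endpoints, so this is the minimum enclosing circle.
The points at distance exactly r from the centre are (6, 4), (-6, -5), (-6, 4) — 3 points.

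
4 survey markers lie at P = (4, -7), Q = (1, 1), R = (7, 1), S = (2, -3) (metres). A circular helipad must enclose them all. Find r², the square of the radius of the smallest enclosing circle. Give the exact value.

20.81640625

The minimum enclosing circle of a finite set is fixed by two of the points (as a diameter) or three (as a circumcircle).
The minimum enclosing circle is determined by three boundary points: P, Q, R.
Their circumcentre is (4, -2.4375) with r² = 20.81640625.
The farthest remaining point S is at distance² 4.31640625 ≤ 20.81640625.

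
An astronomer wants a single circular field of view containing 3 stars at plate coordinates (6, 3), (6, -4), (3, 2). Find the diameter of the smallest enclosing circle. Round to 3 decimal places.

7.071

Call the three points A, B, C in the order given.
Side lengths²: AB² = 49, AC² = 10, BC² = 45.
Since AB² = 49 < 45 + 10 = 55, the triangle is acute, so the smallest enclosing circle is the circumcircle.
Circumcentre = (5.5, -0.5), r² = 12.5.
Diameter = 2r = 2√(12.5) ≈ 7.071.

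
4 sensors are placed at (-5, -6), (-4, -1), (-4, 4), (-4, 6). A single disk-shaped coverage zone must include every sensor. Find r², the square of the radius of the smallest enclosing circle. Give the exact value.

36.25

The farthest pair is (-5, -6)–(-4, 6) with squared distance 145. The circle on this segment as diameter has centre (-4.5, 0) and r² = 145/4 = 36.25.
Check (-4, -1): distance² to centre = 1.25 ≤ 36.25, so it lies inside.
All remaining points lie in this disk, and no smaller disk contains both endpoints, so this is the minimum enclosing circle.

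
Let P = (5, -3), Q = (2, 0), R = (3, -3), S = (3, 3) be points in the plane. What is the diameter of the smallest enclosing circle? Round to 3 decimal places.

6.325

A smallest enclosing disk is always determined by at most three of the input points on its boundary.
The farthest pair is P–S with squared distance 40. The circle on this segment as diameter has centre (4, 0) and r² = 40/4 = 10.
Check Q: distance² to centre = 4 ≤ 10, so it lies inside.
All remaining points lie in this disk, and no smaller disk contains both endpoints, so this is the minimum enclosing circle.
Diameter = 2r = 2√10 ≈ 6.325.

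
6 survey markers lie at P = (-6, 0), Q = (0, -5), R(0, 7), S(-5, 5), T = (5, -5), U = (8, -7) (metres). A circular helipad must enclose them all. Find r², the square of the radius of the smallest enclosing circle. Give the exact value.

The farthest pair is S–U with squared distance 313. The circle on this segment as diameter has centre (1.5, -1) and r² = 313/4 = 78.25.
Check P: distance² to centre = 57.25 ≤ 78.25, so it lies inside.
All remaining points lie in this disk, and no smaller disk contains both endpoints, so this is the minimum enclosing circle.

78.25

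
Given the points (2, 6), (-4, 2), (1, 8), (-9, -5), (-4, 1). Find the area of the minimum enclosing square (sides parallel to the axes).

169

The bounding box has width 11 and height 13.
An axis-aligned square enclosing the set must have side ≥ max(width, height).
So the minimum side is max(11, 13) = 13.
Area = 13² = 169.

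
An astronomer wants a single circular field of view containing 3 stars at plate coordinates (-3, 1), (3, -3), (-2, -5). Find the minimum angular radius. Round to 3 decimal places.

3.691

Call the three points A, B, C in the order given.
Side lengths²: AB² = 52, AC² = 37, BC² = 29.
Since AB² = 52 < 37 + 29 = 66, the triangle is acute, so the smallest enclosing circle is the circumcircle.
Circumcentre = (-0.4375, -1.65625), r² = 13.6220703125.
r = √(13.6220703125) ≈ 3.691.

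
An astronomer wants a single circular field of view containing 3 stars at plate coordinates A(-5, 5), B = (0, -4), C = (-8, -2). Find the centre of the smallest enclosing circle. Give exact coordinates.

Side lengths²: AB² = 106, AC² = 58, BC² = 68.
Since AB² = 106 < 68 + 58 = 126, the triangle is acute, so the smallest enclosing circle is the circumcircle.
Circumcentre = (-100/31, 3/31), r² = 26129/961.
Centre = (-100/31, 3/31).

(-100/31, 3/31)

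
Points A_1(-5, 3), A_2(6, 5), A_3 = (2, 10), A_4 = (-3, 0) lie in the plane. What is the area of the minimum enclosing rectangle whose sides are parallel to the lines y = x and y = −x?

In coordinates u = x + y, v = x − y the rectangle is axis-aligned; the map (x,y)→(u,v) scales areas by 2.
u-values: -2, 11, 12, -3; range = 12 − (-3) = 15.
v-values: -8, 1, -8, -3; range = 1 − (-8) = 9.
Area = (15 × 9) / 2 = 67.5.

67.5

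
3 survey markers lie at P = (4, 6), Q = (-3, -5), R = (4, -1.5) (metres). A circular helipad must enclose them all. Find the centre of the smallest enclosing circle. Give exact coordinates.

(0.5, 0.5)

Side lengths²: PQ² = 170, PR² = 56.25, QR² = 61.25.
Since PQ² = 170 ≥ 61.25 + 56.25 = 117.5, the angle opposite PQ is not acute, so the smallest enclosing circle has PQ as diameter.
Centre = midpoint of PQ = (0.5, 0.5), r² = 170/4 = 42.5.
Centre = (0.5, 0.5).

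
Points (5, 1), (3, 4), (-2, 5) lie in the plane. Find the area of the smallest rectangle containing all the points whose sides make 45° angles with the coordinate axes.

In coordinates u = x + y, v = x − y the rectangle is axis-aligned; the map (x,y)→(u,v) scales areas by 2.
u-values: 6, 7, 3; range = 7 − 3 = 4.
v-values: 4, -1, -7; range = 4 − (-7) = 11.
Area = (4 × 11) / 2 = 22.

22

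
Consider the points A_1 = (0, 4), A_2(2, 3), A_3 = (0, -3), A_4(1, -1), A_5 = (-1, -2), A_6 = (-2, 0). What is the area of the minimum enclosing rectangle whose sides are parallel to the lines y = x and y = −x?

28

In coordinates u = x + y, v = x − y the rectangle is axis-aligned; the map (x,y)→(u,v) scales areas by 2.
u-values: 4, 5, -3, 0, -3, -2; range = 5 − (-3) = 8.
v-values: -4, -1, 3, 2, 1, -2; range = 3 − (-4) = 7.
Area = (8 × 7) / 2 = 28.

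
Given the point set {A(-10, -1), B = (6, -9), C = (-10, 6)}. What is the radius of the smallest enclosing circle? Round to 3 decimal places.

10.966

Side lengths²: AB² = 320, AC² = 49, BC² = 481.
Since BC² = 481 ≥ 320 + 49 = 369, the angle opposite BC is not acute, so the smallest enclosing circle has BC as diameter.
Centre = midpoint of BC = (-2, -1.5), r² = 481/4 = 120.25.
r = √(120.25) ≈ 10.966.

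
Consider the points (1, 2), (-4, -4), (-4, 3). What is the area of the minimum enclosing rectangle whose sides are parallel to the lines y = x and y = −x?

38.5

In coordinates u = x + y, v = x − y the rectangle is axis-aligned; the map (x,y)→(u,v) scales areas by 2.
u-values: 3, -8, -1; range = 3 − (-8) = 11.
v-values: -1, 0, -7; range = 0 − (-7) = 7.
Area = (11 × 7) / 2 = 38.5.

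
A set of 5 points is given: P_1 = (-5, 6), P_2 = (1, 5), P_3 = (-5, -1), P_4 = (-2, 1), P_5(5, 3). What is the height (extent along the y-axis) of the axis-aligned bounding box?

7

max y = 6, min y = -1, so height = 7.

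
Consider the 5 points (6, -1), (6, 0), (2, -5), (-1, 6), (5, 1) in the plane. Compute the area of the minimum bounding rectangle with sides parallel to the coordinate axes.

77

x ranges over [-1, 6], width 7.
y ranges over [-5, 6], height 11.
Area = 7 × 11 = 77.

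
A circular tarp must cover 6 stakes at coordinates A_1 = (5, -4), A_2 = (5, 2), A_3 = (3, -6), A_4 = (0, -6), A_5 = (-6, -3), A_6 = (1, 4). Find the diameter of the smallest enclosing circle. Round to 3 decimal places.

The minimum enclosing circle is determined by three boundary points: A_1, A_2, A_5.
Their circumcentre is (-3/11, -1) with r² = 4453/121.
The farthest remaining point A_3 is at distance² 4321/121 ≤ 4453/121.
Diameter = 2r = 2√(4453/121) ≈ 12.133.

12.133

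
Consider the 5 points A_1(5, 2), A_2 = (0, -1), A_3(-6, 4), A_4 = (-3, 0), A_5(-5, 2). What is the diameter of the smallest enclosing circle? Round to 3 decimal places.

11.180

By Welzl's lemma the MEC is supported by two points (diametrically opposite) or three points (on a circumcircle).
The farthest pair is A_1–A_3 with squared distance 125. The circle on this segment as diameter has centre (-0.5, 3) and r² = 125/4 = 31.25.
Check A_2: distance² to centre = 16.25 ≤ 31.25, so it lies inside.
All remaining points lie in this disk, and no smaller disk contains both endpoints, so this is the minimum enclosing circle.
Diameter = 2r = 2√(31.25) ≈ 11.180.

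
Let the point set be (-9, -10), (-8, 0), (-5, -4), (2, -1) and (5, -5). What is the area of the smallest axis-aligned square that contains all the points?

The bounding box has width 14 and height 10.
An axis-aligned square enclosing the set must have side ≥ max(width, height).
So the minimum side is max(14, 10) = 14.
Area = 14² = 196.

196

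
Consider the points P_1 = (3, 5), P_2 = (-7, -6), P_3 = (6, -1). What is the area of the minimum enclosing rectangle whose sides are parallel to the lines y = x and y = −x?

In coordinates u = x + y, v = x − y the rectangle is axis-aligned; the map (x,y)→(u,v) scales areas by 2.
u-values: 8, -13, 5; range = 8 − (-13) = 21.
v-values: -2, -1, 7; range = 7 − (-2) = 9.
Area = (21 × 9) / 2 = 94.5.

94.5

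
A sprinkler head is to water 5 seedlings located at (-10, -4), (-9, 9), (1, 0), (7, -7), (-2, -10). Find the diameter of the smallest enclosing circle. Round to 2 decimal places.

By Welzl's lemma the MEC is supported by two points (diametrically opposite) or three points (on a circumcircle).
The farthest pair is (-9, 9)–(7, -7) with squared distance 512. The circle on this segment as diameter has centre (-1, 1) and r² = 512/4 = 128.
Check (-10, -4): distance² to centre = 106 ≤ 128, so it lies inside.
All remaining points lie in this disk, and no smaller disk contains both endpoints, so this is the minimum enclosing circle.
Diameter = 2r = 2√128 ≈ 22.63.

22.63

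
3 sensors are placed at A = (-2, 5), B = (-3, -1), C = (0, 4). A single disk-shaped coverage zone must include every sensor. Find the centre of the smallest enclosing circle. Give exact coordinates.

Side lengths²: AB² = 37, AC² = 5, BC² = 34.
Since AB² = 37 < 34 + 5 = 39, the triangle is acute, so the smallest enclosing circle is the circumcircle.
Circumcentre = (-59/26, 51/26), r² = 3145/338.
Centre = (-59/26, 51/26).

(-59/26, 51/26)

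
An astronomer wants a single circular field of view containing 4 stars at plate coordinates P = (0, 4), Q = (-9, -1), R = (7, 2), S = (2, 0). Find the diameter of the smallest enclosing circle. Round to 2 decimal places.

16.28

By Welzl's lemma the MEC is supported by two points (diametrically opposite) or three points (on a circumcircle).
The farthest pair is Q–R with squared distance 265. The circle on this segment as diameter has centre (-1, 0.5) and r² = 265/4 = 66.25.
Check P: distance² to centre = 13.25 ≤ 66.25, so it lies inside.
All remaining points lie in this disk, and no smaller disk contains both endpoints, so this is the minimum enclosing circle.
Diameter = 2r = 2√(66.25) ≈ 16.28.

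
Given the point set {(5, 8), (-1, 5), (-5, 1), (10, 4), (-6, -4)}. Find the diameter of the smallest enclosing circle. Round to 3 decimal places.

17.889

A smallest enclosing disk is always determined by at most three of the input points on its boundary.
The farthest pair is (10, 4)–(-6, -4) with squared distance 320. The circle on this segment as diameter has centre (2, 0) and r² = 320/4 = 80.
Check (5, 8): distance² to centre = 73 ≤ 80, so it lies inside.
All remaining points lie in this disk, and no smaller disk contains both endpoints, so this is the minimum enclosing circle.
Diameter = 2r = 2√80 ≈ 17.889.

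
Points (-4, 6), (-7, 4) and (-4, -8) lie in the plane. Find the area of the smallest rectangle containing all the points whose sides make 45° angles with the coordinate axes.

In coordinates u = x + y, v = x − y the rectangle is axis-aligned; the map (x,y)→(u,v) scales areas by 2.
u-values: 2, -3, -12; range = 2 − (-12) = 14.
v-values: -10, -11, 4; range = 4 − (-11) = 15.
Area = (14 × 15) / 2 = 105.

105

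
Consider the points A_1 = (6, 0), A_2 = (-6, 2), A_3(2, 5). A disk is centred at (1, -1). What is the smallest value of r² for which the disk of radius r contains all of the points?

The required radius is the distance from (1, -1) to the farthest point.
Squared distances: 26, 58, 37.
Maximum is 58, attained at A_2.

58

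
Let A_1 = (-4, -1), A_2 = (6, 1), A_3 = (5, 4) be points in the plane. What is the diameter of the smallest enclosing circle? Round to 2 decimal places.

Side lengths²: A_1A_2² = 104, A_1A_3² = 106, A_2A_3² = 10.
Since A_1A_3² = 106 < 104 + 10 = 114, the triangle is acute, so the smallest enclosing circle is the circumcircle.
Circumcentre = (0.8125, 0.9375), r² = 26.9140625.
Diameter = 2r = 2√(26.9140625) ≈ 10.38.

10.38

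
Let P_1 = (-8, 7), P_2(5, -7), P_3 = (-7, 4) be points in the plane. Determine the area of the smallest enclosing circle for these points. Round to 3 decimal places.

286.670

Side lengths²: P_1P_2² = 365, P_1P_3² = 10, P_2P_3² = 265.
Since P_1P_2² = 365 ≥ 265 + 10 = 275, the angle opposite P_1P_2 is not acute, so the smallest enclosing circle has P_1P_2 as diameter.
Centre = midpoint of P_1P_2 = (-1.5, 0), r² = 365/4 = 91.25.
Area = π·r² = π·91.25 ≈ 286.670.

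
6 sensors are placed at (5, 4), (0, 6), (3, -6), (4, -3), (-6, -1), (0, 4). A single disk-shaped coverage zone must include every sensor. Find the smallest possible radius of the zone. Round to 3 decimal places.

The minimum enclosing circle of a finite set is fixed by two of the points (as a diameter) or three (as a circumcircle).
The minimum enclosing circle is determined by three boundary points: (5, 4), (3, -6), (-6, -1).
Their circumcentre is (0.3, -0.26) with r² = 40.2376.
The farthest remaining point (0, 6) is at distance² 39.2776 ≤ 40.2376.
r = √(40.2376) ≈ 6.343.

6.343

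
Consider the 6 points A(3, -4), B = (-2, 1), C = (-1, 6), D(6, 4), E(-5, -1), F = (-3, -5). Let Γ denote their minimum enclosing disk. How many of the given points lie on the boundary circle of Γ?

The minimum enclosing circle is determined by three boundary points: C, D, F.
Their circumcentre is (19/18, -1/18) with r² = 6625/162.
The farthest remaining point E is at distance² 6085/162 ≤ 6625/162.
The points at distance exactly r from the centre are C, D, F — 3 points.

3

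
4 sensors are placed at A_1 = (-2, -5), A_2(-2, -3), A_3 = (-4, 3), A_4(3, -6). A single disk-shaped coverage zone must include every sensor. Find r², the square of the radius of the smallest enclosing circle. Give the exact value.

The minimum enclosing circle of a finite set is fixed by two of the points (as a diameter) or three (as a circumcircle).
The farthest pair is A_3–A_4 with squared distance 130. The circle on this segment as diameter has centre (-0.5, -1.5) and r² = 130/4 = 32.5.
Check A_1: distance² to centre = 14.5 ≤ 32.5, so it lies inside.
All remaining points lie in this disk, and no smaller disk contains both endpoints, so this is the minimum enclosing circle.

32.5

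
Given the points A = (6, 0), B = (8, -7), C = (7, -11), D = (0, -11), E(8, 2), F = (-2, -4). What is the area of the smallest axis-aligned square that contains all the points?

169

The bounding box has width 10 and height 13.
An axis-aligned square enclosing the set must have side ≥ max(width, height).
So the minimum side is max(10, 13) = 13.
Area = 13² = 169.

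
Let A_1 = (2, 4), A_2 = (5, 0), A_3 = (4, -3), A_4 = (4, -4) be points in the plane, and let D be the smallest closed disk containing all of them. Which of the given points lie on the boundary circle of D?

A_1, A_4

The farthest pair is A_1–A_4 with squared distance 68. The circle on this segment as diameter has centre (3, 0) and r² = 68/4 = 17.
Check A_2: distance² to centre = 4 ≤ 17, so it lies inside.
All remaining points lie in this disk, and no smaller disk contains both endpoints, so this is the minimum enclosing circle.
The points at distance exactly r from the centre are A_1, A_4 — 2 points.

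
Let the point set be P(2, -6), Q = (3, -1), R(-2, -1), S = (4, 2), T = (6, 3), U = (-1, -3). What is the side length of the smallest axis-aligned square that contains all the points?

The bounding box has width 8 and height 9.
An axis-aligned square enclosing the set must have side ≥ max(width, height).
So the minimum side is max(8, 9) = 9.

9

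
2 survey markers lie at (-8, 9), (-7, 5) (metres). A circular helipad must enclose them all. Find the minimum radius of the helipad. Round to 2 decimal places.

2.06

The smallest circle enclosing two points has them as diameter endpoints.
Centre = midpoint = (-7.5, 7); r² = |(-8, 9)−(-7, 5)|²/4 = 17/4 = 4.25.
r = √(4.25) ≈ 2.06.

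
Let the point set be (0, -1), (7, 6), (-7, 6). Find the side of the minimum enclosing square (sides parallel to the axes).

14

The bounding box has width 14 and height 7.
An axis-aligned square enclosing the set must have side ≥ max(width, height).
So the minimum side is max(14, 7) = 14.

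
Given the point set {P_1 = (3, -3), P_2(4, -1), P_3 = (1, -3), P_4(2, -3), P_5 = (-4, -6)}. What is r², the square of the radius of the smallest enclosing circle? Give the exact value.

22.25

A smallest enclosing disk is always determined by at most three of the input points on its boundary.
The farthest pair is P_2–P_5 with squared distance 89. The circle on this segment as diameter has centre (0, -3.5) and r² = 89/4 = 22.25.
Check P_1: distance² to centre = 9.25 ≤ 22.25, so it lies inside.
All remaining points lie in this disk, and no smaller disk contains both endpoints, so this is the minimum enclosing circle.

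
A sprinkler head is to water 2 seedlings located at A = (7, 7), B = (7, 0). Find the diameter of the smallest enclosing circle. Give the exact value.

The smallest circle enclosing two points has them as diameter endpoints.
Centre = midpoint = (7, 3.5); r² = |AB|²/4 = 49/4 = 12.25.
Diameter = 2r = 2√(12.25) = 7.

7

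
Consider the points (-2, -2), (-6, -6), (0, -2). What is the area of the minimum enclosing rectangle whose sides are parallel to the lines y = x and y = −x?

In coordinates u = x + y, v = x − y the rectangle is axis-aligned; the map (x,y)→(u,v) scales areas by 2.
u-values: -4, -12, -2; range = -2 − (-12) = 10.
v-values: 0, 0, 2; range = 2 − 0 = 2.
Area = (10 × 2) / 2 = 10.

10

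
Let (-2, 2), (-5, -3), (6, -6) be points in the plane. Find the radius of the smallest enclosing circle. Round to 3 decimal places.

5.876

Call the three points A, B, C in the order given.
Side lengths²: AB² = 34, AC² = 128, BC² = 130.
Since BC² = 130 < 128 + 34 = 162, the triangle is acute, so the smallest enclosing circle is the circumcircle.
Circumcentre = (0.875, -3.125), r² = 34.53125.
r = √(34.53125) ≈ 5.876.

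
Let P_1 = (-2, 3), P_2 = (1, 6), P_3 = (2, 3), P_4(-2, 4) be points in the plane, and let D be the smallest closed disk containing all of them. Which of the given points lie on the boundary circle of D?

P_1, P_2, P_3

The minimum enclosing circle is determined by three boundary points: P_1, P_2, P_3.
Their circumcentre is (0, 4) with r² = 5.
The farthest remaining point P_4 is at distance² 4 ≤ 5.
The points at distance exactly r from the centre are P_1, P_2, P_3 — 3 points.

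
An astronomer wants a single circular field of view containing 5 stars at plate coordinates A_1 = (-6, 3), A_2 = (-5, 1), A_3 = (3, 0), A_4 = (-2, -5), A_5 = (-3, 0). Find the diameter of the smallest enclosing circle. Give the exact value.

10

By Welzl's lemma the MEC is supported by two points (diametrically opposite) or three points (on a circumcircle).
The minimum enclosing circle is determined by three boundary points: A_1, A_3, A_4.
Their circumcentre is (-2, 0) with r² = 25.
The farthest remaining point A_2 is at distance² 10 ≤ 25.
Diameter = 2r = 2√25 = 10.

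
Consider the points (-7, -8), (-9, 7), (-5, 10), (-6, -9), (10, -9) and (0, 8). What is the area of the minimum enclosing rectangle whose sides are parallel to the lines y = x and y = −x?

In coordinates u = x + y, v = x − y the rectangle is axis-aligned; the map (x,y)→(u,v) scales areas by 2.
u-values: -15, -2, 5, -15, 1, 8; range = 8 − (-15) = 23.
v-values: 1, -16, -15, 3, 19, -8; range = 19 − (-16) = 35.
Area = (23 × 35) / 2 = 402.5.

402.5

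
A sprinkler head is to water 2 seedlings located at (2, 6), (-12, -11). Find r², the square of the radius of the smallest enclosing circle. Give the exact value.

121.25

The smallest circle enclosing two points has them as diameter endpoints.
Centre = midpoint = (-5, -2.5); r² = |(2, 6)−(-12, -11)|²/4 = 485/4 = 121.25.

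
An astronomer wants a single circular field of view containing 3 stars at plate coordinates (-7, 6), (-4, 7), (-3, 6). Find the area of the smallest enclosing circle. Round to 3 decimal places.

12.566

Call the three points A, B, C in the order given.
Side lengths²: AB² = 10, AC² = 16, BC² = 2.
Since AC² = 16 ≥ 10 + 2 = 12, the angle opposite AC is not acute, so the smallest enclosing circle has AC as diameter.
Centre = midpoint of AC = (-5, 6), r² = 16/4 = 4.
Area = π·r² = π·4 ≈ 12.566.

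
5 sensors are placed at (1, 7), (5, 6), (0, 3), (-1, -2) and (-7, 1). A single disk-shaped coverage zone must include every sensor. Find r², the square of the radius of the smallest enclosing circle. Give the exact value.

The farthest pair is (5, 6)–(-7, 1) with squared distance 169. The circle on this segment as diameter has centre (-1, 3.5) and r² = 169/4 = 42.25.
Check (1, 7): distance² to centre = 16.25 ≤ 42.25, so it lies inside.
All remaining points lie in this disk, and no smaller disk contains both endpoints, so this is the minimum enclosing circle.

42.25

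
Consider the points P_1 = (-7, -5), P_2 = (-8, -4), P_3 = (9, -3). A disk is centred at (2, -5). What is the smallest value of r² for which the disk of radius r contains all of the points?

The required radius is the distance from (2, -5) to the farthest point.
Squared distances: 81, 101, 53.
Maximum is 101, attained at P_2.

101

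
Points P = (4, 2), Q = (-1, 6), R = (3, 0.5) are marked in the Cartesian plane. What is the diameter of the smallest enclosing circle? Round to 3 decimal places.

Side lengths²: PQ² = 41, PR² = 3.25, QR² = 46.25.
Since QR² = 46.25 ≥ 41 + 3.25 = 44.25, the angle opposite QR is not acute, so the smallest enclosing circle has QR as diameter.
Centre = midpoint of QR = (1, 3.25), r² = 46.25/4 = 11.5625.
Diameter = 2r = 2√(11.5625) ≈ 6.801.

6.801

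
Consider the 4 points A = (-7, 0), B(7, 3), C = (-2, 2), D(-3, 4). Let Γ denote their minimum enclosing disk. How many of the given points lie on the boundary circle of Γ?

The farthest pair is A–B with squared distance 205. The circle on this segment as diameter has centre (0, 1.5) and r² = 205/4 = 51.25.
Check C: distance² to centre = 4.25 ≤ 51.25, so it lies inside.
All remaining points lie in this disk, and no smaller disk contains both endpoints, so this is the minimum enclosing circle.
The points at distance exactly r from the centre are A, B — 2 points.

2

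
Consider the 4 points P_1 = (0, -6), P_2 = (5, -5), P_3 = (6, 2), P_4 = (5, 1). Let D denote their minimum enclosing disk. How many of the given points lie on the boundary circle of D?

2

By Welzl's lemma the MEC is supported by two points (diametrically opposite) or three points (on a circumcircle).
The farthest pair is P_1–P_3 with squared distance 100. The circle on this segment as diameter has centre (3, -2) and r² = 100/4 = 25.
Check P_2: distance² to centre = 13 ≤ 25, so it lies inside.
All remaining points lie in this disk, and no smaller disk contains both endpoints, so this is the minimum enclosing circle.
The points at distance exactly r from the centre are P_1, P_3 — 2 points.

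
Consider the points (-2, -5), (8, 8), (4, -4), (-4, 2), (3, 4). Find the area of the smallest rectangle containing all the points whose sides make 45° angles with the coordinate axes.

161

In coordinates u = x + y, v = x − y the rectangle is axis-aligned; the map (x,y)→(u,v) scales areas by 2.
u-values: -7, 16, 0, -2, 7; range = 16 − (-7) = 23.
v-values: 3, 0, 8, -6, -1; range = 8 − (-6) = 14.
Area = (23 × 14) / 2 = 161.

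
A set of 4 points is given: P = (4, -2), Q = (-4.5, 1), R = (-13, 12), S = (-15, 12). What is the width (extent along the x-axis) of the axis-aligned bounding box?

max x = 4, min x = -15, so width = 19.

19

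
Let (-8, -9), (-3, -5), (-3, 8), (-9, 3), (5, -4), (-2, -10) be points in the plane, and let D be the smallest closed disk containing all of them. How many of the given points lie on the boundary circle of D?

3

The minimum enclosing circle of a finite set is fixed by two of the points (as a diameter) or three (as a circumcircle).
The minimum enclosing circle is determined by three boundary points: (-8, -9), (-3, 8), (5, -4).
Their circumcentre is (-176/49, -52/49) with r² = 197977/2401.
The farthest remaining point (-2, -10) is at distance² 197928/2401 ≤ 197977/2401.
The points at distance exactly r from the centre are (-8, -9), (-3, 8), (5, -4) — 3 points.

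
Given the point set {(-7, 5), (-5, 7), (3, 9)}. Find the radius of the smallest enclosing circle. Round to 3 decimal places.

Call the three points A, B, C in the order given.
Side lengths²: AB² = 8, AC² = 116, BC² = 68.
Since AC² = 116 ≥ 68 + 8 = 76, the angle opposite AC is not acute, so the smallest enclosing circle has AC as diameter.
Centre = midpoint of AC = (-2, 7), r² = 116/4 = 29.
r = √29 ≈ 5.385.

5.385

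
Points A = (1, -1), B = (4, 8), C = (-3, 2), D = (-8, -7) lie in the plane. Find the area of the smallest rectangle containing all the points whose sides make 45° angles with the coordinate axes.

94.5

In coordinates u = x + y, v = x − y the rectangle is axis-aligned; the map (x,y)→(u,v) scales areas by 2.
u-values: 0, 12, -1, -15; range = 12 − (-15) = 27.
v-values: 2, -4, -5, -1; range = 2 − (-5) = 7.
Area = (27 × 7) / 2 = 94.5.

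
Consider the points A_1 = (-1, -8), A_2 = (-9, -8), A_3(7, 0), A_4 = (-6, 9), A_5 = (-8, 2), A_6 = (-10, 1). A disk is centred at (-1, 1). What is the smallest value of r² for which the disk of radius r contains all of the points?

145

The required radius is the distance from (-1, 1) to the farthest point.
Squared distances: 81, 145, 65, 89, 50, 81.
Maximum is 145, attained at A_2.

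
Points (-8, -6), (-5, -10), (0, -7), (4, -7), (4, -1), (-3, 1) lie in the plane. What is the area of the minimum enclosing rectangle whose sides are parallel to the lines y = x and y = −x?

135

In coordinates u = x + y, v = x − y the rectangle is axis-aligned; the map (x,y)→(u,v) scales areas by 2.
u-values: -14, -15, -7, -3, 3, -2; range = 3 − (-15) = 18.
v-values: -2, 5, 7, 11, 5, -4; range = 11 − (-4) = 15.
Area = (18 × 15) / 2 = 135.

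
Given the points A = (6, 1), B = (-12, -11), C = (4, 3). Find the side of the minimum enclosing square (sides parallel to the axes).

18

The bounding box has width 18 and height 14.
An axis-aligned square enclosing the set must have side ≥ max(width, height).
So the minimum side is max(18, 14) = 18.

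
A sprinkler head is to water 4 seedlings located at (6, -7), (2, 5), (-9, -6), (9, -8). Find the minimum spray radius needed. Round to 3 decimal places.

9.454

The minimum enclosing circle is determined by three boundary points: (2, 5), (-9, -6), (9, -8).
Their circumcentre is (0.3, -4.3) with r² = 89.38.
The farthest remaining point (6, -7) is at distance² 39.78 ≤ 89.38.
r = √(89.38) ≈ 9.454.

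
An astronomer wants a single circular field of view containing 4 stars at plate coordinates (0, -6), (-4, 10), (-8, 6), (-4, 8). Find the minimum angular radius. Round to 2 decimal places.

8.25

The minimum enclosing circle of a finite set is fixed by two of the points (as a diameter) or three (as a circumcircle).
The farthest pair is (0, -6)–(-4, 10) with squared distance 272. The circle on this segment as diameter has centre (-2, 2) and r² = 272/4 = 68.
Check (-8, 6): distance² to centre = 52 ≤ 68, so it lies inside.
All remaining points lie in this disk, and no smaller disk contains both endpoints, so this is the minimum enclosing circle.
r = √68 ≈ 8.25.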